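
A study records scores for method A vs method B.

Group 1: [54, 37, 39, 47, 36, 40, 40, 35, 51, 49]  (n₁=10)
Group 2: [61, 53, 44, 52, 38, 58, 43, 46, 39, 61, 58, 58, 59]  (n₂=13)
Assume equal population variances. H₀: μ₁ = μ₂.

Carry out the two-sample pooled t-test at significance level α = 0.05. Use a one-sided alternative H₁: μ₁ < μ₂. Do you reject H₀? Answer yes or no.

reject H₀: yes

x̄₁=42.800, s₁=6.828, n₁=10
x̄₂=51.538, s₂=8.482, n₂=13
s_p² = [9·6.828² + 12·8.482²]/21 = 61.0872
SE = √(s_p²·(1/10+1/13)) = 3.2875
t = (42.800−51.538)/3.2875 = -2.6581
df = 21
p-value (one-sided, H₁ less) = 0.00736
At α=0.05: p < α → reject H₀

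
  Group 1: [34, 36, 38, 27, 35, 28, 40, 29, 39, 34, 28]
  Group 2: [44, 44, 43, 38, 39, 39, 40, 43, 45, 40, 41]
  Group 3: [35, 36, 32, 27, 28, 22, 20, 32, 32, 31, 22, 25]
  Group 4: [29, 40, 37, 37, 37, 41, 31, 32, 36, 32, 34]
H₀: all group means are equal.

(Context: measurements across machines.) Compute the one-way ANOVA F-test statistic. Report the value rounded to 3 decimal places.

Group means [33.45, 41.45, 28.50, 35.09], grand mean 34.489
SSB = Σnᵢ(x̄ᵢ−x̄)² = 979.881; SSW = ΣΣ(x−x̄ᵢ)² = 741.364
MSB = 979.881/3 = 326.6269; MSW = 741.364/41 = 18.0820
F = MSB/MSW = 18.0636
df = (3, 41)

test statistic = 18.064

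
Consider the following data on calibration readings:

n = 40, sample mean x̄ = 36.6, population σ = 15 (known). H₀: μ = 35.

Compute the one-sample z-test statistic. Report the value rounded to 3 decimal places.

SE = σ/√n = 15/√40 = 2.3717
z = (x̄−μ₀)/SE = (36.6−35)/2.3717 = 0.6746

test statistic = 0.675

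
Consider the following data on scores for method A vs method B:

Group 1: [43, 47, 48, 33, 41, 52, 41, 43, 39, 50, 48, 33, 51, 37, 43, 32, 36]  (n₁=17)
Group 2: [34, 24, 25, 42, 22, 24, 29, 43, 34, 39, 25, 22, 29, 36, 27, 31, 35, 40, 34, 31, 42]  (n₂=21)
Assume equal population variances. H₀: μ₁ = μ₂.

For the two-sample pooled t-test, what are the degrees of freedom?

df = n₁ + n₂ − 2 = 17 + 21 − 2 = 36

degrees of freedom = 36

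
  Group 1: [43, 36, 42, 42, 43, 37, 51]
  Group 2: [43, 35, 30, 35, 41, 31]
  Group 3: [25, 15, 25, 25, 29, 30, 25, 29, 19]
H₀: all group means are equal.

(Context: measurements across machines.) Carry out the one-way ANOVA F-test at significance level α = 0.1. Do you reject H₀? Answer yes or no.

reject H₀: yes

Group means [42.00, 35.83, 24.67], grand mean 33.227
SSB = Σnᵢ(x̄ᵢ−x̄)² = 1239.030; SSW = ΣΣ(x−x̄ᵢ)² = 472.833
MSB = 1239.030/2 = 619.5152; MSW = 472.833/19 = 24.8860
F = MSB/MSW = 24.8942
df = (2, 19)
p-value (upper-tail) = 0.00000
At α=0.1: p < α → reject H₀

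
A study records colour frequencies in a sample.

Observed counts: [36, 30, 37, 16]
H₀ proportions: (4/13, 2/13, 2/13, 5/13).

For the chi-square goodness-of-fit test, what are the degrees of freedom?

df = k − 1 = 4 − 1 = 3

degrees of freedom = 3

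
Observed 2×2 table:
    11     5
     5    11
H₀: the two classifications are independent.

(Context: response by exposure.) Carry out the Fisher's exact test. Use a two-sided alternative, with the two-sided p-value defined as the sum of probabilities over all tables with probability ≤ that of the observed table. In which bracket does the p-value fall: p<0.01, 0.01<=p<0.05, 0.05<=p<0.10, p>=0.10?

p-value bracket: 0.05<=p<0.10

Margins: r₁=16, r₂=16, c₁=16, c₂=16, n=32
p_obs = C(16,11)·C(16,5)/C(32,16); sum pmf over tables with pmf ≤ p_obs
p-value (two-sided) = 0.07560
→ bracket: 0.05<=p<0.10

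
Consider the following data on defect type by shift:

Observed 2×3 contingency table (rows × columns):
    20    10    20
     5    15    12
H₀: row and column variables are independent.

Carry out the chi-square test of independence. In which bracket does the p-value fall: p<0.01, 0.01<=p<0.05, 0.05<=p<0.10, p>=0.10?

p-value bracket: 0.01<=p<0.05

Row totals [50, 32], col totals [25, 25, 32], n=82
χ² = (20−15.24)²/15.24 + (10−15.24)²/15.24 + (20−19.51)²/19.51 + (5−9.76)²/9.76 + (15−9.76)²/9.76 + (12−12.49)²/12.49 = 8.4563
df = 2
p-value (upper-tail) = 0.01458
→ bracket: 0.01<=p<0.05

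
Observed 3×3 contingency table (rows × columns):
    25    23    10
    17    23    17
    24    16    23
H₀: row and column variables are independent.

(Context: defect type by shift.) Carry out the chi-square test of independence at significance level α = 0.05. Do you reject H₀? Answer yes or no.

Row totals [58, 57, 63], col totals [66, 62, 50], n=178
χ² = (25−21.51)²/21.51 + (23−20.20)²/20.20 + (10−16.29)²/16.29 + (17−21.13)²/21.13 + (23−19.85)²/19.85 + (17−16.01)²/16.01 + (24−23.36)²/23.36 + (16−21.94)²/21.94 + (23−17.70)²/17.70 = 7.9707
df = 4
p-value (upper-tail) = 0.09266
At α=0.05: p ≥ α → fail to reject H₀

reject H₀: no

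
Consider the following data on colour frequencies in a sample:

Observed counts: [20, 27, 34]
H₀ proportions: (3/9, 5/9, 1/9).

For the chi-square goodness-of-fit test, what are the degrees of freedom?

degrees of freedom = 2

df = k − 1 = 3 − 1 = 2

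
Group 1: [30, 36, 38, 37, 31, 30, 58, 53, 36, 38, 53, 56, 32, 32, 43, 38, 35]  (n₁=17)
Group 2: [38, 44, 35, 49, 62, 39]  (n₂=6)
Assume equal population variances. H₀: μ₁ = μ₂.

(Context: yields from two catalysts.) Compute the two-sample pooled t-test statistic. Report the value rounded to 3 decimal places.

test statistic = -1.048

x̄₁=39.765, s₁=9.398, n₁=17
x̄₂=44.500, s₂=9.894, n₂=6
s_p² = [16·9.398² + 5·9.894²]/21 = 90.5980
SE = √(s_p²·(1/17+1/6)) = 4.5198
t = (39.765−44.500)/4.5198 = -1.0477
df = 21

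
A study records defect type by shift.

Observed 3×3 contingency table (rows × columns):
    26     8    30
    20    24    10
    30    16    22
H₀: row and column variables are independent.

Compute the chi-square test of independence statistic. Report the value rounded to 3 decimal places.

test statistic = 19.263

Row totals [64, 54, 68], col totals [76, 48, 62], n=186
χ² = (26−26.15)²/26.15 + (8−16.52)²/16.52 + (30−21.33)²/21.33 + (20−22.06)²/22.06 + (24−13.94)²/13.94 + (10−18.00)²/18.00 + (30−27.78)²/27.78 + (16−17.55)²/17.55 + (22−22.67)²/22.67 = 19.2632
df = 4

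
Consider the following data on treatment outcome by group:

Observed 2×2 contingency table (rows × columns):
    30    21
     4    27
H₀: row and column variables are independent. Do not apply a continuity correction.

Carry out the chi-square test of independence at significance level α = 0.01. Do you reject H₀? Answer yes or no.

reject H₀: yes

Row totals [51, 31], col totals [34, 48], n=82
χ² = (30−21.15)²/21.15 + (21−29.85)²/29.85 + (4−12.85)²/12.85 + (27−18.15)²/18.15 = 16.7508
df = 1
p-value (upper-tail) = 0.00004
At α=0.01: p < α → reject H₀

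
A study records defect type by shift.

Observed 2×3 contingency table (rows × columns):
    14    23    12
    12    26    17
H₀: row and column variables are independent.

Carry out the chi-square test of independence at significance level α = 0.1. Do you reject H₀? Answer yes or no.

Row totals [49, 55], col totals [26, 49, 29], n=104
χ² = (14−12.25)²/12.25 + (23−23.09)²/23.09 + (12−13.66)²/13.66 + (12−13.75)²/13.75 + (26−25.91)²/25.91 + (17−15.34)²/15.34 = 0.8563
df = 2
p-value (upper-tail) = 0.65172
At α=0.1: p ≥ α → fail to reject H₀

reject H₀: no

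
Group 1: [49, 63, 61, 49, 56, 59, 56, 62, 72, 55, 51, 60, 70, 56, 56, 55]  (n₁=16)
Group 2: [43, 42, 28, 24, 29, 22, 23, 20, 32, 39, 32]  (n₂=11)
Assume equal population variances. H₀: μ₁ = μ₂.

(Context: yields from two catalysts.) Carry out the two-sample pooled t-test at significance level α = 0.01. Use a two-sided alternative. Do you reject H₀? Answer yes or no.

reject H₀: yes

x̄₁=58.125, s₁=6.531, n₁=16
x̄₂=30.364, s₂=8.090, n₂=11
s_p² = [15·6.531² + 10·8.090²]/25 = 51.7718
SE = √(s_p²·(1/16+1/11)) = 2.8182
t = (58.125−30.364)/2.8182 = 9.8507
df = 25
p-value (two-sided) = 0.00000
At α=0.01: p < α → reject H₀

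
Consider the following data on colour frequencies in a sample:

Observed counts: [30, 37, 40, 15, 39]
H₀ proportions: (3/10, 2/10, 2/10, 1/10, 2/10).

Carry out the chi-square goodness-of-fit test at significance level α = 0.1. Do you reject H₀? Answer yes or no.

n = 161; E_i = n·p_i = [48.30, 32.20, 32.20, 16.10, 32.20]
χ² = (30−48.30)²/48.30 + (37−32.20)²/32.20 + (40−32.20)²/32.20 + (15−16.10)²/16.10 + (39−32.20)²/32.20 = 11.0497
df = 4
p-value (upper-tail) = 0.02601
At α=0.1: p < α → reject H₀

reject H₀: yes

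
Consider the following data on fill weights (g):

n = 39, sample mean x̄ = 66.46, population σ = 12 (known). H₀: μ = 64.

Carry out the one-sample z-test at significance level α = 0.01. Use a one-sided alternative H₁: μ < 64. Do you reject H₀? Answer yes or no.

SE = σ/√n = 12/√39 = 1.9215
z = (x̄−μ₀)/SE = (66.46−64)/1.9215 = 1.2802
p-value (one-sided, H₁ less) = 0.89977
At α=0.01: p ≥ α → fail to reject H₀

reject H₀: no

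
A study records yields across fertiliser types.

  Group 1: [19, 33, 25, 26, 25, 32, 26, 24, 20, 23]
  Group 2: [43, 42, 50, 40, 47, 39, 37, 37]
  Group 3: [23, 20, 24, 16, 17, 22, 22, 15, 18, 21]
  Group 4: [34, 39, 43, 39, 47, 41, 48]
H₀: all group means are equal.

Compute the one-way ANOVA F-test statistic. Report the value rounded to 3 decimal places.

test statistic = 60.538

Group means [25.30, 41.88, 19.80, 41.57], grand mean 30.771
SSB = Σnᵢ(x̄ᵢ−x̄)² = 3305.882; SSW = ΣΣ(x−x̄ᵢ)² = 564.289
MSB = 3305.882/3 = 1101.9607; MSW = 564.289/31 = 18.2029
F = MSB/MSW = 60.5377
df = (3, 31)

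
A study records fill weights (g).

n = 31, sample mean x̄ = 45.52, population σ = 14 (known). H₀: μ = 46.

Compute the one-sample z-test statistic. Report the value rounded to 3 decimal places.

SE = σ/√n = 14/√31 = 2.5145
z = (x̄−μ₀)/SE = (45.52−46)/2.5145 = -0.1909

test statistic = -0.191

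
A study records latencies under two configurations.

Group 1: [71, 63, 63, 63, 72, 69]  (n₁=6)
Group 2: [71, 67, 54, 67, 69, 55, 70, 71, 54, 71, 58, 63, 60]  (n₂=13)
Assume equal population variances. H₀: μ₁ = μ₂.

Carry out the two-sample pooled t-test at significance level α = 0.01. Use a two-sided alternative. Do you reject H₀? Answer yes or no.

x̄₁=66.833, s₁=4.309, n₁=6
x̄₂=63.846, s₂=6.829, n₂=13
s_p² = [5·4.309² + 12·6.829²]/17 = 38.3839
SE = √(s_p²·(1/6+1/13)) = 3.0578
t = (66.833−63.846)/3.0578 = 0.9769
df = 17
p-value (two-sided) = 0.34231
At α=0.01: p ≥ α → fail to reject H₀

reject H₀: no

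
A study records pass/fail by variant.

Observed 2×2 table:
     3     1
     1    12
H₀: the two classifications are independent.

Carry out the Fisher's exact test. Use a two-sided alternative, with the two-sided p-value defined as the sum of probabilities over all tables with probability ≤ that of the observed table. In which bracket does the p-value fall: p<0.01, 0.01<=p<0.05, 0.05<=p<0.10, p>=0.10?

Margins: r₁=4, r₂=13, c₁=4, c₂=13, n=17
p_obs = C(4,3)·C(13,1)/C(17,4); sum pmf over tables with pmf ≤ p_obs
p-value (two-sided) = 0.02227
→ bracket: 0.01<=p<0.05

p-value bracket: 0.01<=p<0.05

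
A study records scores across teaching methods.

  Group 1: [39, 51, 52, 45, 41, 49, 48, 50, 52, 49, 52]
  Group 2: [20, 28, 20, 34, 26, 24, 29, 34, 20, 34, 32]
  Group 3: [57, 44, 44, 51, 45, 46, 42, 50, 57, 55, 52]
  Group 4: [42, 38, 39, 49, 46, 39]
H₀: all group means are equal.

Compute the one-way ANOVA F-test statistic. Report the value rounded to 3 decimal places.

test statistic = 41.783

Group means [48.00, 27.36, 49.36, 42.17], grand mean 41.667
SSB = Σnᵢ(x̄ᵢ−x̄)² = 3344.742; SSW = ΣΣ(x−x̄ᵢ)² = 933.924
MSB = 3344.742/3 = 1114.9141; MSW = 933.924/35 = 26.6835
F = MSB/MSW = 41.7828
df = (3, 35)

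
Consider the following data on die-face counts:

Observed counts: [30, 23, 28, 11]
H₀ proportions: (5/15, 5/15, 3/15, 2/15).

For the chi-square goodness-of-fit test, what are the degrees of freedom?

df = k − 1 = 4 − 1 = 3

degrees of freedom = 3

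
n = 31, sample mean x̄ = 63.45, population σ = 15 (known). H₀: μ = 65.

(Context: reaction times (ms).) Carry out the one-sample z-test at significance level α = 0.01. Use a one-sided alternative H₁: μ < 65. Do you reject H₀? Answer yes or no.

reject H₀: no

SE = σ/√n = 15/√31 = 2.6941
z = (x̄−μ₀)/SE = (63.45−65)/2.6941 = -0.5753
p-value (one-sided, H₁ less) = 0.28253
At α=0.01: p ≥ α → fail to reject H₀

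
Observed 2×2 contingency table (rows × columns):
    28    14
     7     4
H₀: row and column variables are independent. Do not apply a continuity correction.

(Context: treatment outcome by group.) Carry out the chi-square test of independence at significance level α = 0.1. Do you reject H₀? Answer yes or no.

reject H₀: no

Row totals [42, 11], col totals [35, 18], n=53
χ² = (28−27.74)²/27.74 + (14−14.26)²/14.26 + (7−7.26)²/7.26 + (4−3.74)²/3.74 = 0.0357
df = 1
p-value (upper-tail) = 0.85016
At α=0.1: p ≥ α → fail to reject H₀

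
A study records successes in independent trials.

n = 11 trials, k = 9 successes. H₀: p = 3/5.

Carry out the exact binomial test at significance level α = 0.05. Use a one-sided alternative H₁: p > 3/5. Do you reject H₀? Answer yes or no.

reject H₀: no

Exact binomial: n=11, k=9, p₀=3/5=0.6000
P(X≥9) from Σ C(n,i)·p₀^i·(1−p₀)^(n−i)
p-value (one-sided, H₁ greater) = 0.11892
At α=0.05: p ≥ α → fail to reject H₀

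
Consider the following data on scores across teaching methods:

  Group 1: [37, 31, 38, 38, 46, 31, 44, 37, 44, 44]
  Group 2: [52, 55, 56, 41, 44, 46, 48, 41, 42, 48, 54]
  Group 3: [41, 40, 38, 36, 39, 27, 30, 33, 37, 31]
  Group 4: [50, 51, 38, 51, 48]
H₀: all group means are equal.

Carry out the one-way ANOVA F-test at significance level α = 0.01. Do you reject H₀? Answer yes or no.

reject H₀: yes

Group means [39.00, 47.91, 35.20, 47.60], grand mean 41.861
SSB = Σnᵢ(x̄ᵢ−x̄)² = 1092.596; SSW = ΣΣ(x−x̄ᵢ)² = 901.709
MSB = 1092.596/3 = 364.1988; MSW = 901.709/32 = 28.1784
F = MSB/MSW = 12.9247
df = (3, 32)
p-value (upper-tail) = 0.00001
At α=0.01: p < α → reject H₀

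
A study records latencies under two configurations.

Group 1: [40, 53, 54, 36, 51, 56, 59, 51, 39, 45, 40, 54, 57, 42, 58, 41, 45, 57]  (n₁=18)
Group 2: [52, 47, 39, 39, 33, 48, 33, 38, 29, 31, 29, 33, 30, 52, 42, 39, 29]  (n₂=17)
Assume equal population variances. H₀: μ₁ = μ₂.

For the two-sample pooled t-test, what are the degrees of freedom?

df = n₁ + n₂ − 2 = 18 + 17 − 2 = 33

degrees of freedom = 33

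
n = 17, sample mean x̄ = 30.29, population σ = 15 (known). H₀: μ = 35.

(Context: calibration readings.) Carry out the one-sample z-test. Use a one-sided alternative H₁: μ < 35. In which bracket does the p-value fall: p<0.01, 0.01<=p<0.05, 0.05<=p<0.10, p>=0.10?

SE = σ/√n = 15/√17 = 3.6380
z = (x̄−μ₀)/SE = (30.29−35)/3.6380 = -1.2947
p-value (one-sided, H₁ less) = 0.09772
→ bracket: 0.05<=p<0.10

p-value bracket: 0.05<=p<0.10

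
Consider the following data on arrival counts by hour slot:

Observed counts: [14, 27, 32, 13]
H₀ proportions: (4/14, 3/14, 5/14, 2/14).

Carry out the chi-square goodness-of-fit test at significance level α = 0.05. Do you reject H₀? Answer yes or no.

reject H₀: yes

n = 86; E_i = n·p_i = [24.57, 18.43, 30.71, 12.29]
χ² = (14−24.57)²/24.57 + (27−18.43)²/18.43 + (32−30.71)²/30.71 + (13−12.29)²/12.29 = 8.6302
df = 3
p-value (upper-tail) = 0.03463
At α=0.05: p < α → reject H₀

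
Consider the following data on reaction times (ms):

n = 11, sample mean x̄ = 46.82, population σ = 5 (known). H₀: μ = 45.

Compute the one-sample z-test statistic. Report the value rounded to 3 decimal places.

SE = σ/√n = 5/√11 = 1.5076
z = (x̄−μ₀)/SE = (46.82−45)/1.5076 = 1.2073

test statistic = 1.207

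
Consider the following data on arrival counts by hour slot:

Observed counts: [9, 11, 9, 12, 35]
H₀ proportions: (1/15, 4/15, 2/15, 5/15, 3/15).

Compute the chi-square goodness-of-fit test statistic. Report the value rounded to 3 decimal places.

n = 76; E_i = n·p_i = [5.07, 20.27, 10.13, 25.33, 15.20]
χ² = (9−5.07)²/5.07 + (11−20.27)²/20.27 + (9−10.13)²/10.13 + (12−25.33)²/25.33 + (35−15.20)²/15.20 = 40.2270
df = 4

test statistic = 40.227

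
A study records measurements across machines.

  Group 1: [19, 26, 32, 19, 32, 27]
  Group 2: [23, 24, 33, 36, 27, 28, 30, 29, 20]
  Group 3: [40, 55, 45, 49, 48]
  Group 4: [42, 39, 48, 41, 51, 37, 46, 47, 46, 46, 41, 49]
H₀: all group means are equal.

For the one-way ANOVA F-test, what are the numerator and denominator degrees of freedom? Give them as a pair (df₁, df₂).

k = 4 groups, N = 32 total
df = (k−1, N−k) = (4−1, 32−4) = (3, 28)

degrees of freedom = [3, 28]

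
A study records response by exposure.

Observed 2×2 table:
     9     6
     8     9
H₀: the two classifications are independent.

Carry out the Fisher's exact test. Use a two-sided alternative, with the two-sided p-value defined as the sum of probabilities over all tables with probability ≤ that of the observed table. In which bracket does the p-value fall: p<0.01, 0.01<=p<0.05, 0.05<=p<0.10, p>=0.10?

Margins: r₁=15, r₂=17, c₁=17, c₂=15, n=32
p_obs = C(15,9)·C(17,8)/C(32,17); sum pmf over tables with pmf ≤ p_obs
p-value (two-sided) = 0.50226
→ bracket: p>=0.10

p-value bracket: p>=0.10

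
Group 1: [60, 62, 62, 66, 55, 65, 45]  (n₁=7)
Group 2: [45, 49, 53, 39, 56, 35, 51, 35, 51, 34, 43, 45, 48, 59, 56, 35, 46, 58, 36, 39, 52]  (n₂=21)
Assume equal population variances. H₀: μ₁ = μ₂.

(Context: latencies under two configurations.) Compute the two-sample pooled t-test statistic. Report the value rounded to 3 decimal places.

x̄₁=59.286, s₁=7.251, n₁=7
x̄₂=45.952, s₂=8.297, n₂=21
s_p² = [6·7.251² + 20·8.297²]/26 = 65.0916
SE = √(s_p²·(1/7+1/21)) = 3.5211
t = (59.286−45.952)/3.5211 = 3.7867
df = 26

test statistic = 3.787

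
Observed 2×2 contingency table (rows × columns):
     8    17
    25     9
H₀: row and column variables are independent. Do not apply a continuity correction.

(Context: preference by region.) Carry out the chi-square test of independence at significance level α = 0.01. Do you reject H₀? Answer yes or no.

reject H₀: yes

Row totals [25, 34], col totals [33, 26], n=59
χ² = (8−13.98)²/13.98 + (17−11.02)²/11.02 + (25−19.02)²/19.02 + (9−14.98)²/14.98 = 10.0808
df = 1
p-value (upper-tail) = 0.00150
At α=0.01: p < α → reject H₀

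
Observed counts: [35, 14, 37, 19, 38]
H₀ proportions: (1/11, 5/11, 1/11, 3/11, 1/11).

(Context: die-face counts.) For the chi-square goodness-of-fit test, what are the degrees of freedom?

df = k − 1 = 5 − 1 = 4

degrees of freedom = 4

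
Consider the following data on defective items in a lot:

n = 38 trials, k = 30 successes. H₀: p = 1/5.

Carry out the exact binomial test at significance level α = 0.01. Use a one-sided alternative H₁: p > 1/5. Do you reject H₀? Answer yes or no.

reject H₀: yes

Exact binomial: n=38, k=30, p₀=1/5=0.2000
P(X≥30) from Σ C(n,i)·p₀^i·(1−p₀)^(n−i)
p-value (one-sided, H₁ greater) = 0.00000
At α=0.01: p < α → reject H₀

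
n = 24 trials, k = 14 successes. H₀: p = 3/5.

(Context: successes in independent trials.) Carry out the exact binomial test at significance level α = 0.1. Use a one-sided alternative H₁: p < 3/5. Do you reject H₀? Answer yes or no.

reject H₀: no

Exact binomial: n=24, k=14, p₀=3/5=0.6000
P(X≤14) from Σ C(n,i)·p₀^i·(1−p₀)^(n−i)
p-value (one-sided, H₁ less) = 0.51092
At α=0.1: p ≥ α → fail to reject H₀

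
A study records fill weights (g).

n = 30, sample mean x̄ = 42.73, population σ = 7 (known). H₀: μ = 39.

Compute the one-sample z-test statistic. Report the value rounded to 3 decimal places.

SE = σ/√n = 7/√30 = 1.2780
z = (x̄−μ₀)/SE = (42.73−39)/1.2780 = 2.9186

test statistic = 2.919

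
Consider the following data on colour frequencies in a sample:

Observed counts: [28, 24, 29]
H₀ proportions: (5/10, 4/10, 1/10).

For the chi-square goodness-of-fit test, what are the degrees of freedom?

degrees of freedom = 2

df = k − 1 = 3 − 1 = 2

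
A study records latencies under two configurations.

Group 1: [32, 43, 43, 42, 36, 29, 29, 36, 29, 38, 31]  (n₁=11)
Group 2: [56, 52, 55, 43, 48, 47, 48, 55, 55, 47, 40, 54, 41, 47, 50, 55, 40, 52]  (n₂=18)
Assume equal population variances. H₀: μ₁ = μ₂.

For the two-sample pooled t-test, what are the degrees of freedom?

df = n₁ + n₂ − 2 = 11 + 18 − 2 = 27

degrees of freedom = 27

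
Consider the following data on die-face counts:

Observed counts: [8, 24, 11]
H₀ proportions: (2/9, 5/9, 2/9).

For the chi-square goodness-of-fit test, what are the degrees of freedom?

degrees of freedom = 2

df = k − 1 = 3 − 1 = 2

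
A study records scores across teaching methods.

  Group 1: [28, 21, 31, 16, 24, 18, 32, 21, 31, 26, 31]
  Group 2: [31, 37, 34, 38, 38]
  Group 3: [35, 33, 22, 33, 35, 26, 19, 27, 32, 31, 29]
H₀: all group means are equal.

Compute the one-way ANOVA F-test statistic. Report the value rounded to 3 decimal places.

Group means [25.36, 35.60, 29.27], grand mean 28.852
SSB = Σnᵢ(x̄ᵢ−x̄)² = 363.480; SSW = ΣΣ(x−x̄ᵢ)² = 643.927
MSB = 363.480/2 = 181.7401; MSW = 643.927/24 = 26.8303
F = MSB/MSW = 6.7737
df = (2, 24)

test statistic = 6.774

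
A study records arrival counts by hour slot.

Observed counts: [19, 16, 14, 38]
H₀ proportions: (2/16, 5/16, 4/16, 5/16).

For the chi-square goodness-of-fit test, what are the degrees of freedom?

df = k − 1 = 4 − 1 = 3

degrees of freedom = 3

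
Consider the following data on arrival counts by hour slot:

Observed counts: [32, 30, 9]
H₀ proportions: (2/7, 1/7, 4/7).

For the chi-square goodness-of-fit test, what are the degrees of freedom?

degrees of freedom = 2

df = k − 1 = 3 − 1 = 2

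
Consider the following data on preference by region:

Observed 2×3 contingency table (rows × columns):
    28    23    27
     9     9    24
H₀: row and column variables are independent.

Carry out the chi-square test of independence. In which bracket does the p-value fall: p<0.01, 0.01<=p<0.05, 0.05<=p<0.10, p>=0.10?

p-value bracket: 0.05<=p<0.10

Row totals [78, 42], col totals [37, 32, 51], n=120
χ² = (28−24.05)²/24.05 + (23−20.80)²/20.80 + (27−33.15)²/33.15 + (9−12.95)²/12.95 + (9−11.20)²/11.20 + (24−17.85)²/17.85 = 5.7783
df = 2
p-value (upper-tail) = 0.05562
→ bracket: 0.05<=p<0.10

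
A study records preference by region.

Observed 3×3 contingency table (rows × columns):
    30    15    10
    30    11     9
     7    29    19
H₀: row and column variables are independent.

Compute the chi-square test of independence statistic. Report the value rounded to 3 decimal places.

test statistic = 29.726

Row totals [55, 50, 55], col totals [67, 55, 38], n=160
χ² = (30−23.03)²/23.03 + (15−18.91)²/18.91 + (10−13.06)²/13.06 + (30−20.94)²/20.94 + (11−17.19)²/17.19 + (9−11.88)²/11.88 + (7−23.03)²/23.03 + (29−18.91)²/18.91 + (19−13.06)²/13.06 = 29.7263
df = 4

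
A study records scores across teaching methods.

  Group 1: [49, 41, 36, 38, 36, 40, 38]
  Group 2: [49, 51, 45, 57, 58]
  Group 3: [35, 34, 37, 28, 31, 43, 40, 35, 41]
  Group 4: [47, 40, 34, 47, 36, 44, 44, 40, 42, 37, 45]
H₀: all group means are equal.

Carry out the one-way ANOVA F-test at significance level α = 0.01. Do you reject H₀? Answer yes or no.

reject H₀: yes

Group means [39.71, 52.00, 36.00, 41.45], grand mean 41.188
SSB = Σnᵢ(x̄ᵢ−x̄)² = 842.719; SSW = ΣΣ(x−x̄ᵢ)² = 624.156
MSB = 842.719/3 = 280.9064; MSW = 624.156/28 = 22.2913
F = MSB/MSW = 12.6016
df = (3, 28)
p-value (upper-tail) = 0.00002
At α=0.01: p < α → reject H₀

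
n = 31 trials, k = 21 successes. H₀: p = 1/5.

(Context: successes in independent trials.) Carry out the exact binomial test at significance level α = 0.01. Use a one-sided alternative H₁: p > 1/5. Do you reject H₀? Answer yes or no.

Exact binomial: n=31, k=21, p₀=1/5=0.2000
P(X≥21) from Σ C(n,i)·p₀^i·(1−p₀)^(n−i)
p-value (one-sided, H₁ greater) = 0.00000
At α=0.01: p < α → reject H₀

reject H₀: yes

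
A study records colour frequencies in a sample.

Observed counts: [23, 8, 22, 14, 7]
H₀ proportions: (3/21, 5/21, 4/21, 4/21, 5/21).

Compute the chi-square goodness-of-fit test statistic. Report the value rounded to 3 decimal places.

test statistic = 30.697

n = 74; E_i = n·p_i = [10.57, 17.62, 14.10, 14.10, 17.62]
χ² = (23−10.57)²/10.57 + (8−17.62)²/17.62 + (22−14.10)²/14.10 + (14−14.10)²/14.10 + (7−17.62)²/17.62 = 30.6973
df = 4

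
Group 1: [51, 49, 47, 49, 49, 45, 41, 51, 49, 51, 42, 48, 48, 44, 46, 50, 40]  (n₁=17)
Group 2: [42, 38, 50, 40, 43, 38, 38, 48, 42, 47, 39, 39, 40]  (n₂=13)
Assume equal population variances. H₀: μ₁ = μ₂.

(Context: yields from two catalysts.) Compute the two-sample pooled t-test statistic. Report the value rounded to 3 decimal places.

x̄₁=47.059, s₁=3.526, n₁=17
x̄₂=41.846, s₂=4.079, n₂=13
s_p² = [16·3.526² + 12·4.079²]/28 = 14.2369
SE = √(s_p²·(1/17+1/13)) = 1.3902
t = (47.059−41.846)/1.3902 = 3.7496
df = 28

test statistic = 3.750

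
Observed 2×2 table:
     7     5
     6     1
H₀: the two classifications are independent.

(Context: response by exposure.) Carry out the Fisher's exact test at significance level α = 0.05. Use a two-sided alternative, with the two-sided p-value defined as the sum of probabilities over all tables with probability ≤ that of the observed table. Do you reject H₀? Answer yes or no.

reject H₀: no

Margins: r₁=12, r₂=7, c₁=13, c₂=6, n=19
p_obs = C(12,7)·C(7,6)/C(19,13); sum pmf over tables with pmf ≤ p_obs
p-value (two-sided) = 0.33308
At α=0.05: p ≥ α → fail to reject H₀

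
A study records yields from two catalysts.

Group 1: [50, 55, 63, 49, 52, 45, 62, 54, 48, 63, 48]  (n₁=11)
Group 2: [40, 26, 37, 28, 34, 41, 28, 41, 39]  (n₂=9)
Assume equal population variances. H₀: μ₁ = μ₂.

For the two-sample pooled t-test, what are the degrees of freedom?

df = n₁ + n₂ − 2 = 11 + 9 − 2 = 18

degrees of freedom = 18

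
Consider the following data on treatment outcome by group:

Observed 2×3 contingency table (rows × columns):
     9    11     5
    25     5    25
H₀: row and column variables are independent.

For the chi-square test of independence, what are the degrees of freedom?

df = (r−1)(c−1) = (2−1)·(3−1) = 2

degrees of freedom = 2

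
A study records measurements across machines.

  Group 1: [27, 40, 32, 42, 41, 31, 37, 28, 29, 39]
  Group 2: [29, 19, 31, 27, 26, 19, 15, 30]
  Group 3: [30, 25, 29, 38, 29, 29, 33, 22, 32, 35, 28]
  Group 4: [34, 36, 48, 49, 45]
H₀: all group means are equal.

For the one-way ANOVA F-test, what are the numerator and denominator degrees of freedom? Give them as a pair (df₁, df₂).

degrees of freedom = [3, 30]

k = 4 groups, N = 34 total
df = (k−1, N−k) = (4−1, 34−4) = (3, 30)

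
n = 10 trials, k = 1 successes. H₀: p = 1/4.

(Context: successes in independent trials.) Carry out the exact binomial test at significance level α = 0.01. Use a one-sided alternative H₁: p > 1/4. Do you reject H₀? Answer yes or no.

reject H₀: no

Exact binomial: n=10, k=1, p₀=1/4=0.2500
P(X≥1) from Σ C(n,i)·p₀^i·(1−p₀)^(n−i)
p-value (one-sided, H₁ greater) = 0.94369
At α=0.01: p ≥ α → fail to reject H₀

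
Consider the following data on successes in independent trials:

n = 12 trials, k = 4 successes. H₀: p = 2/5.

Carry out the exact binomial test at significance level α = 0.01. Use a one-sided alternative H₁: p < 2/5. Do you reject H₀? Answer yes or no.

Exact binomial: n=12, k=4, p₀=2/5=0.4000
P(X≤4) from Σ C(n,i)·p₀^i·(1−p₀)^(n−i)
p-value (one-sided, H₁ less) = 0.43818
At α=0.01: p ≥ α → fail to reject H₀

reject H₀: no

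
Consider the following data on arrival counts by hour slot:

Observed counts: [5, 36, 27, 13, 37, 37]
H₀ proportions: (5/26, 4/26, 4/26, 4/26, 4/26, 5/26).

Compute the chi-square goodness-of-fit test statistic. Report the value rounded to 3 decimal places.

test statistic = 41.183

n = 155; E_i = n·p_i = [29.81, 23.85, 23.85, 23.85, 23.85, 29.81]
χ² = (5−29.81)²/29.81 + (36−23.85)²/23.85 + (27−23.85)²/23.85 + (13−23.85)²/23.85 + (37−23.85)²/23.85 + (37−29.81)²/29.81 = 41.1826
df = 5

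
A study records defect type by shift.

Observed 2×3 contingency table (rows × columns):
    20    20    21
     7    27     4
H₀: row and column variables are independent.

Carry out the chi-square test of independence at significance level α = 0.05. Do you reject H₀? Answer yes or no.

reject H₀: yes

Row totals [61, 38], col totals [27, 47, 25], n=99
χ² = (20−16.64)²/16.64 + (20−28.96)²/28.96 + (21−15.40)²/15.40 + (7−10.36)²/10.36 + (27−18.04)²/18.04 + (4−9.60)²/9.60 = 14.2896
df = 2
p-value (upper-tail) = 0.00079
At α=0.05: p < α → reject H₀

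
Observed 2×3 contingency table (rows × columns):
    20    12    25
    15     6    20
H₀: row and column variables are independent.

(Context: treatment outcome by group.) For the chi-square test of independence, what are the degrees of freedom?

degrees of freedom = 2

df = (r−1)(c−1) = (2−1)·(3−1) = 2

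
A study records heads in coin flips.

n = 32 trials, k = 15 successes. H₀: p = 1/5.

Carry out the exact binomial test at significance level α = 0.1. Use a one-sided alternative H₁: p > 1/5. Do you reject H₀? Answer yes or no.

reject H₀: yes

Exact binomial: n=32, k=15, p₀=1/5=0.2000
P(X≥15) from Σ C(n,i)·p₀^i·(1−p₀)^(n−i)
p-value (one-sided, H₁ greater) = 0.00056
At α=0.1: p < α → reject H₀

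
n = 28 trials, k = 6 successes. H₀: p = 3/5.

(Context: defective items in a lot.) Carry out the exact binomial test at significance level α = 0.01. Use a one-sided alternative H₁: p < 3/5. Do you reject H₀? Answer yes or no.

Exact binomial: n=28, k=6, p₀=3/5=0.6000
P(X≤6) from Σ C(n,i)·p₀^i·(1−p₀)^(n−i)
p-value (one-sided, H₁ less) = 0.00004
At α=0.01: p < α → reject H₀

reject H₀: yes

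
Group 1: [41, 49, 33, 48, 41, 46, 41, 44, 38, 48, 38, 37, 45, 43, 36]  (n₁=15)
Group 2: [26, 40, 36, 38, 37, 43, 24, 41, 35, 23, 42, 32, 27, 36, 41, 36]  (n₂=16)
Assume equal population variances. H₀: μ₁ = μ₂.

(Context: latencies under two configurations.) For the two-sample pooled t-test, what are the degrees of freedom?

df = n₁ + n₂ − 2 = 15 + 16 − 2 = 29

degrees of freedom = 29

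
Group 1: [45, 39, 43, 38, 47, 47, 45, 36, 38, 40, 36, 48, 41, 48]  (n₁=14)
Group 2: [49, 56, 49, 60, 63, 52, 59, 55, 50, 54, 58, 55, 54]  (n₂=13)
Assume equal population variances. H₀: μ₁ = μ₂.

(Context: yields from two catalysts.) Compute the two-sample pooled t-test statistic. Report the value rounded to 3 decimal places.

x̄₁=42.214, s₁=4.458, n₁=14
x̄₂=54.923, s₂=4.310, n₂=13
s_p² = [13·4.458² + 12·4.310²]/25 = 19.2512
SE = √(s_p²·(1/14+1/13)) = 1.6900
t = (42.214−54.923)/1.6900 = -7.5202
df = 25

test statistic = -7.520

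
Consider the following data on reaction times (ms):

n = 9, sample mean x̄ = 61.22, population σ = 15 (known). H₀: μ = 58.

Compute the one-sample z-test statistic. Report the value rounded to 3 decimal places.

SE = σ/√n = 15/√9 = 5.0000
z = (x̄−μ₀)/SE = (61.22−58)/5.0000 = 0.6440

test statistic = 0.644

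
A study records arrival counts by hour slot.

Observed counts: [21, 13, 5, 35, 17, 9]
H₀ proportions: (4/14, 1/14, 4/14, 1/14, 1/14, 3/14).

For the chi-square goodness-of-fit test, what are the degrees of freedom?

degrees of freedom = 5

df = k − 1 = 6 − 1 = 5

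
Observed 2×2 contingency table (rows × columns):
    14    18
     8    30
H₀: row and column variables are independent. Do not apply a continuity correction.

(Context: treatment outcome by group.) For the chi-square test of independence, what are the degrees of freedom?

df = (r−1)(c−1) = (2−1)·(2−1) = 1

degrees of freedom = 1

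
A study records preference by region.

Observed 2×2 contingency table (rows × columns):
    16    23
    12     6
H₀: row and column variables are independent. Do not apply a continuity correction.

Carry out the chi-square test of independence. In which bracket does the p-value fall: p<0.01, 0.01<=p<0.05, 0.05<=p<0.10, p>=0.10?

p-value bracket: 0.05<=p<0.10

Row totals [39, 18], col totals [28, 29], n=57
χ² = (16−19.16)²/19.16 + (23−19.84)²/19.84 + (12−8.84)²/8.84 + (6−9.16)²/9.16 = 3.2399
df = 1
p-value (upper-tail) = 0.07187
→ bracket: 0.05<=p<0.10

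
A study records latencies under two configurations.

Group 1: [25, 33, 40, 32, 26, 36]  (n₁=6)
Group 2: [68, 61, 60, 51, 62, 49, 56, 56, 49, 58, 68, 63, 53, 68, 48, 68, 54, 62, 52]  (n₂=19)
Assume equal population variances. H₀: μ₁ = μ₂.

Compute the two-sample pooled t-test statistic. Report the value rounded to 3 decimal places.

test statistic = -8.359

x̄₁=32.000, s₁=5.762, n₁=6
x̄₂=58.211, s₂=6.933, n₂=19
s_p² = [5·5.762² + 18·6.933²]/23 = 44.8330
SE = √(s_p²·(1/6+1/19)) = 3.1356
t = (32.000−58.211)/3.1356 = -8.3591
df = 23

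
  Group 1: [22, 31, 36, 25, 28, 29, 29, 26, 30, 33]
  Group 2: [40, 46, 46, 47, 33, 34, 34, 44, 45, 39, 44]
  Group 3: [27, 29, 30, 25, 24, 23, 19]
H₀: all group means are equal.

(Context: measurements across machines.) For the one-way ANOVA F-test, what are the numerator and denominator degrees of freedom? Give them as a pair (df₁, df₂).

k = 3 groups, N = 28 total
df = (k−1, N−k) = (3−1, 28−3) = (2, 25)

degrees of freedom = [2, 25]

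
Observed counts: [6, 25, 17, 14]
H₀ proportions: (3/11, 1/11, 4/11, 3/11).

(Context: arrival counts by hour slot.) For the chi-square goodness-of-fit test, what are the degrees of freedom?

degrees of freedom = 3

df = k − 1 = 4 − 1 = 3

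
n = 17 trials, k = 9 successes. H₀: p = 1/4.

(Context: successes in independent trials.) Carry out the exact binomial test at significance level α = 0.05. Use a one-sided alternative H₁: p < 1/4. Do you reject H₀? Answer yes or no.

Exact binomial: n=17, k=9, p₀=1/4=0.2500
P(X≤9) from Σ C(n,i)·p₀^i·(1−p₀)^(n−i)
p-value (one-sided, H₁ less) = 0.99690
At α=0.05: p ≥ α → fail to reject H₀

reject H₀: no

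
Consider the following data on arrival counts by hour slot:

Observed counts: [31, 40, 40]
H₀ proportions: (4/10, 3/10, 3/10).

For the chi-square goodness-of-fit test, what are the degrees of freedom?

df = k − 1 = 3 − 1 = 2

degrees of freedom = 2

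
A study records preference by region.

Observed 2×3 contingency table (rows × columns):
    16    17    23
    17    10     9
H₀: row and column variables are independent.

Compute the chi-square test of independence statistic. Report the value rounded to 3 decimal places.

Row totals [56, 36], col totals [33, 27, 32], n=92
χ² = (16−20.09)²/20.09 + (17−16.43)²/16.43 + (23−19.48)²/19.48 + (17−12.91)²/12.91 + (10−10.57)²/10.57 + (9−12.52)²/12.52 = 3.8020
df = 2

test statistic = 3.802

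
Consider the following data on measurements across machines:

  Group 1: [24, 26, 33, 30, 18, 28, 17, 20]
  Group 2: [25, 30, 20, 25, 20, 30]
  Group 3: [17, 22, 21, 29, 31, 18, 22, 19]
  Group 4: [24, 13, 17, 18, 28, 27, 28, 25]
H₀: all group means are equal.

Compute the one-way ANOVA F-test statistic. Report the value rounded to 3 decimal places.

Group means [24.50, 25.00, 22.38, 22.50], grand mean 23.500
SSB = Σnᵢ(x̄ᵢ−x̄)² = 39.625; SSW = ΣΣ(x−x̄ᵢ)² = 745.875
MSB = 39.625/3 = 13.2083; MSW = 745.875/26 = 28.6875
F = MSB/MSW = 0.4604
df = (3, 26)

test statistic = 0.460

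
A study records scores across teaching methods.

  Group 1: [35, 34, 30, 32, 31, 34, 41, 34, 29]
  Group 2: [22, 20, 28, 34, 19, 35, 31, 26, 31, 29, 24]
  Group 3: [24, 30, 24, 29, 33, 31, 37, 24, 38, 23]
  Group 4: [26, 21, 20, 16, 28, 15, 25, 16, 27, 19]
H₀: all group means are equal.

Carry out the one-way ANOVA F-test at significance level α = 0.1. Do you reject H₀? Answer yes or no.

Group means [33.33, 27.18, 29.30, 21.30], grand mean 27.625
SSB = Σnᵢ(x̄ᵢ−x̄)² = 723.539; SSW = ΣΣ(x−x̄ᵢ)² = 889.836
MSB = 723.539/3 = 241.1795; MSW = 889.836/36 = 24.7177
F = MSB/MSW = 9.7574
df = (3, 36)
p-value (upper-tail) = 0.00008
At α=0.1: p < α → reject H₀

reject H₀: yes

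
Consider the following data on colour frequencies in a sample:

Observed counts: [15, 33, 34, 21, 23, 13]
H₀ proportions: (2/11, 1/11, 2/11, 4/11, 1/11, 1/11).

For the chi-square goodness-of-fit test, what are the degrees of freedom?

degrees of freedom = 5

df = k − 1 = 6 − 1 = 5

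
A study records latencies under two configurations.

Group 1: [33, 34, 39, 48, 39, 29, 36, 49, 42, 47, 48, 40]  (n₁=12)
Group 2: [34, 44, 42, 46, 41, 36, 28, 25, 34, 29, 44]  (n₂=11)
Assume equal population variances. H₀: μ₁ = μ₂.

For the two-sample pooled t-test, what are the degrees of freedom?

degrees of freedom = 21

df = n₁ + n₂ − 2 = 12 + 11 − 2 = 21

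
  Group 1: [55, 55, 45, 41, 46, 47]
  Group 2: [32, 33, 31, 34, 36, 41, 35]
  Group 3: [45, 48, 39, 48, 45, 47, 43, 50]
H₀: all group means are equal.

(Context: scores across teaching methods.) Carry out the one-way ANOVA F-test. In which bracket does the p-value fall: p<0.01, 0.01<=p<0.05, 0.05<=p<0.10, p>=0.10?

Group means [48.17, 34.57, 45.62], grand mean 42.667
SSB = Σnᵢ(x̄ᵢ−x̄)² = 710.244; SSW = ΣΣ(x−x̄ᵢ)² = 310.423
MSB = 710.244/2 = 355.1220; MSW = 310.423/18 = 17.2457
F = MSB/MSW = 20.5919
df = (2, 18)
p-value (upper-tail) = 0.00002
→ bracket: p<0.01

p-value bracket: p<0.01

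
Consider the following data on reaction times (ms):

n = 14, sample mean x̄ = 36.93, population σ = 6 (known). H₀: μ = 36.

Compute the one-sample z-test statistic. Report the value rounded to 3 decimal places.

test statistic = 0.580

SE = σ/√n = 6/√14 = 1.6036
z = (x̄−μ₀)/SE = (36.93−36)/1.6036 = 0.5800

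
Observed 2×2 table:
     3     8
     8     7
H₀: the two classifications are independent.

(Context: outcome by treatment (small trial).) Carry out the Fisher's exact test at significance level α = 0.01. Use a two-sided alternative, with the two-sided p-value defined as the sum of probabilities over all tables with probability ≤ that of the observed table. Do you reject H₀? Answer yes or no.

reject H₀: no

Margins: r₁=11, r₂=15, c₁=11, c₂=15, n=26
p_obs = C(11,3)·C(15,8)/C(26,11); sum pmf over tables with pmf ≤ p_obs
p-value (two-sided) = 0.24629
At α=0.01: p ≥ α → fail to reject H₀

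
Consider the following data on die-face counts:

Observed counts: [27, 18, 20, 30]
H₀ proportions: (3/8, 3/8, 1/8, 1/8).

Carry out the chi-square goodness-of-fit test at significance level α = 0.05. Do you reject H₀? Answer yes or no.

reject H₀: yes

n = 95; E_i = n·p_i = [35.62, 35.62, 11.88, 11.88]
χ² = (27−35.62)²/35.62 + (18−35.62)²/35.62 + (20−11.88)²/11.88 + (30−11.88)²/11.88 = 44.0316
df = 3
p-value (upper-tail) = 0.00000
At α=0.05: p < α → reject H₀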